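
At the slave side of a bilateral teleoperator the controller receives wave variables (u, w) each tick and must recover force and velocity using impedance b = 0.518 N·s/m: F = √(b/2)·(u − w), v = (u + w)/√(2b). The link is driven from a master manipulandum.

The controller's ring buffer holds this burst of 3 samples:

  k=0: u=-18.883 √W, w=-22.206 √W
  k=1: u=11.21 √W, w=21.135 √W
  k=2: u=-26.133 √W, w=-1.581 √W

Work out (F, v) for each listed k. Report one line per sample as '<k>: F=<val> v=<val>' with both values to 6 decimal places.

0: F=1.691143 v=-40.368786
1: F=-5.051035 v=31.778052
2: F=-12.495014 v=-27.228225

k=0: u−w=3.323000, u+w=-41.089000; √(b/2)=0.508920, √(2b)=1.017841; F=0.508920×3.323=1.691143, v=-41.089000/1.017841=-40.368786
k=1: u−w=-9.925000, u+w=32.345000; √(b/2)=0.508920, √(2b)=1.017841; F=0.508920×(-9.925)=-5.051035, v=32.345000/1.017841=31.778052
k=2: u−w=-24.552000, u+w=-27.714000; √(b/2)=0.508920, √(2b)=1.017841; F=0.508920×(-24.552)=-12.495014, v=-27.714000/1.017841=-27.228225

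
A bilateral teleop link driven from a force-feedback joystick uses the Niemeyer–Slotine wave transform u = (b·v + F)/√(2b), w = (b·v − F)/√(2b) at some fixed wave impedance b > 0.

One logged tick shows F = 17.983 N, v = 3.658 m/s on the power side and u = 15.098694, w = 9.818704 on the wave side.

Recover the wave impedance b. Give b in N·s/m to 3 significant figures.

u + w = 24.917398;  u + w = √(2b)·v, so √(2b) = 24.917398/3.658 = 6.811755.
b = (√(2b))²/2 = 46.400000/2 = 23.200000.
(Check via u − w = 2F/√(2b): u − w = 5.279990, 2F/√(2b) = 5.279991.)

b = 23.2 N·s/m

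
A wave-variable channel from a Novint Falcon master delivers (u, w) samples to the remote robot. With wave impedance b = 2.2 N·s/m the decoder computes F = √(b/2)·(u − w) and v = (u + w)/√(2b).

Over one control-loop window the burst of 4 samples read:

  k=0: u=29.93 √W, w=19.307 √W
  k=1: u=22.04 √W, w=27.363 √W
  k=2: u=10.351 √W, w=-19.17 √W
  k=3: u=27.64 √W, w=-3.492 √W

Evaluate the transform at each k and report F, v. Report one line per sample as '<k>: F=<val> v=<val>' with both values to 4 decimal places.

0: F=11.1415 v=23.4728
1: F=-5.5828 v=23.5520
2: F=30.9619 v=-4.2043
3: F=32.6515 v=11.5121

k=0: u−w=10.6230, u+w=49.2370; √(b/2)=1.0488, √(2b)=2.0976; F=1.0488×10.623=11.1415, v=49.2370/2.0976=23.4728
k=1: u−w=-5.3230, u+w=49.4030; √(b/2)=1.0488, √(2b)=2.0976; F=1.0488×(-5.323)=-5.5828, v=49.4030/2.0976=23.5520
k=2: u−w=29.5210, u+w=-8.8190; √(b/2)=1.0488, √(2b)=2.0976; F=1.0488×29.521=30.9619, v=-8.8190/2.0976=-4.2043
k=3: u−w=31.1320, u+w=24.1480; √(b/2)=1.0488, √(2b)=2.0976; F=1.0488×31.132=32.6515, v=24.1480/2.0976=11.5121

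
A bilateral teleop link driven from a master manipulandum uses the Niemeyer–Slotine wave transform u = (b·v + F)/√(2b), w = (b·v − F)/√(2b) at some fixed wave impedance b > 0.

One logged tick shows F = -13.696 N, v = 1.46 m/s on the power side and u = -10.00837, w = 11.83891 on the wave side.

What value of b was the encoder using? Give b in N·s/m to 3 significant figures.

b = 0.786 N·s/m

u + w = 1.83054;  u + w = √(2b)·v, so √(2b) = 1.83054/1.46 = 1.25379.
b = (√(2b))²/2 = 1.57200/2 = 0.78600.
(Check via u − w = 2F/√(2b): u − w = -21.84728, 2F/√(2b) = -21.84728.)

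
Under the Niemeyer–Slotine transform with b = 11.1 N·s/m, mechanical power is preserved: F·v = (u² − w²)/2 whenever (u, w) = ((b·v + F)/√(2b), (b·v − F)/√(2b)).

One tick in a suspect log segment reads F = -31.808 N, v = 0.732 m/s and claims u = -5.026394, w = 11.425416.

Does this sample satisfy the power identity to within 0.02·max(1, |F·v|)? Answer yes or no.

F·v = (-31.808)×0.732 = -23.283456 W.
(u² − w²)/2 = (25.264637 − 130.540131)/2 = -52.637747 W.
|Δ| = 29.354291;  2% of max(1, |F·v|) = 0.465669.

no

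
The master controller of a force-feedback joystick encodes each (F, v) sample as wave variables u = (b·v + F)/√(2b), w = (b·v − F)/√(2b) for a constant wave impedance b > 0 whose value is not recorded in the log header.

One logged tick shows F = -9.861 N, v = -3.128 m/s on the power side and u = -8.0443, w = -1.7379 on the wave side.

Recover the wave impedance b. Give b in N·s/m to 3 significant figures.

u + w = -9.78220;  u + w = √(2b)·v, so √(2b) = -9.78220/(-3.128) = 3.12730.
b = (√(2b))²/2 = 9.78002/2 = 4.89001.
(Check via u − w = 2F/√(2b): u − w = -6.30640, 2F/√(2b) = -6.30639.)

b = 4.89 N·s/m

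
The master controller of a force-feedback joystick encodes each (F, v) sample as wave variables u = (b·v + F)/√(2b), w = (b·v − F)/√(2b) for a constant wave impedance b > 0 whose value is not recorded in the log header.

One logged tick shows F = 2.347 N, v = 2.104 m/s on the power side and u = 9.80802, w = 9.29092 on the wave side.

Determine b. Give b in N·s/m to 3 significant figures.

b = 41.2 N·s/m

u + w = 19.09894;  u + w = √(2b)·v, so √(2b) = 19.09894/2.104 = 9.07744.
b = (√(2b))²/2 = 82.39997/2 = 41.19999.
(Check via u − w = 2F/√(2b): u − w = 0.51710, 2F/√(2b) = 0.51711.)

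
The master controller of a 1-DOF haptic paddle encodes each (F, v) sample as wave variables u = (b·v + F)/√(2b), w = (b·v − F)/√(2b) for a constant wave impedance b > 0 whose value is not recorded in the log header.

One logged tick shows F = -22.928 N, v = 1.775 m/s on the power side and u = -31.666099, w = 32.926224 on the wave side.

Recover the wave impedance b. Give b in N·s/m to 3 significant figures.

b = 0.252 N·s/m

u + w = 1.260125;  u + w = √(2b)·v, so √(2b) = 1.260125/1.775 = 0.709930.
b = (√(2b))²/2 = 0.504000/2 = 0.252000.
(Check via u − w = 2F/√(2b): u − w = -64.592323, 2F/√(2b) = -64.592322.)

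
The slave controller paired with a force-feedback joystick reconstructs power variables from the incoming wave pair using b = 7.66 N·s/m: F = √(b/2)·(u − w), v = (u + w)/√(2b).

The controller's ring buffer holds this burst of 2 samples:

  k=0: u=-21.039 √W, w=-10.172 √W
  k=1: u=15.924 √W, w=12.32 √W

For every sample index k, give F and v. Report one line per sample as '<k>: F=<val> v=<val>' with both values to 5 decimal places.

0: F=-21.26714 v=-7.97404
1: F=7.05317 v=7.21600

k=0: u−w=-10.86700, u+w=-31.21100; √(b/2)=1.95704, √(2b)=3.91408; F=1.95704×(-10.867)=-21.26714, v=-31.21100/3.91408=-7.97404
k=1: u−w=3.60400, u+w=28.24400; √(b/2)=1.95704, √(2b)=3.91408; F=1.95704×3.604=7.05317, v=28.24400/3.91408=7.21600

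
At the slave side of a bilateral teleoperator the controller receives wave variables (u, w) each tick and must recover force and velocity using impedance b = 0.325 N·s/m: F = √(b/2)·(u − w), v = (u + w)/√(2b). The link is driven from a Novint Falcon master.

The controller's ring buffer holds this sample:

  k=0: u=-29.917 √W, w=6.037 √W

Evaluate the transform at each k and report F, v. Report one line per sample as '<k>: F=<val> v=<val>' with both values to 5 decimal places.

0: F=-14.49352 v=-29.61949

k=0: u−w=-35.95400, u+w=-23.88000; √(b/2)=0.40311, √(2b)=0.80623; F=0.40311×(-35.954)=-14.49352, v=-23.88000/0.80623=-29.61949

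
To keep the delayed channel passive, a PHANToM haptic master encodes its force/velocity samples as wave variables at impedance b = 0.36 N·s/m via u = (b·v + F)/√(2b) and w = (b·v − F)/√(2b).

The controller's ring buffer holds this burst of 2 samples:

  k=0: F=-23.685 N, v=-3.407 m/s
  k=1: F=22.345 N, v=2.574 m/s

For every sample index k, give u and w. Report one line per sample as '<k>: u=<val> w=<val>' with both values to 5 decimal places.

0: u=-29.35851 w=26.46757
1: u=27.42589 w=-25.24178

k=0: b·v=0.36×(-3.407)=-1.22652; √(2b)=0.84853; u=(-1.22652+(-23.685))/0.84853=-29.35851, w=(-1.22652−(-23.685))/0.84853=26.46757
k=1: b·v=0.36×2.574=0.92664; √(2b)=0.84853; u=(0.92664+22.345)/0.84853=27.42589, w=(0.92664−22.345)/0.84853=-25.24178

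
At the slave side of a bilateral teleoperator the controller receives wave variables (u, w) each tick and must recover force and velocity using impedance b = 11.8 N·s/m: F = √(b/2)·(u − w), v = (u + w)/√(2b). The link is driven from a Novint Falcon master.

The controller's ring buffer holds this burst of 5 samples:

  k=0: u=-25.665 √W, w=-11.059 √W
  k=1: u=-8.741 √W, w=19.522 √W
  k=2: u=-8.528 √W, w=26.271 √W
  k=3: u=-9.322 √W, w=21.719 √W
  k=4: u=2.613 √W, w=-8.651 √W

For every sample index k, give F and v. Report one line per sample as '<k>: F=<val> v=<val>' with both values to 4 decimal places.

0: F=-35.4779 v=-7.5595
1: F=-68.6506 v=2.2192
2: F=-84.5265 v=3.6523
3: F=-75.3983 v=2.5519
4: F=27.3602 v=-1.2429

k=0: u−w=-14.6060, u+w=-36.7240; √(b/2)=2.4290, √(2b)=4.8580; F=2.4290×(-14.606)=-35.4779, v=-36.7240/4.8580=-7.5595
k=1: u−w=-28.2630, u+w=10.7810; √(b/2)=2.4290, √(2b)=4.8580; F=2.4290×(-28.263)=-68.6506, v=10.7810/4.8580=2.2192
k=2: u−w=-34.7990, u+w=17.7430; √(b/2)=2.4290, √(2b)=4.8580; F=2.4290×(-34.799)=-84.5265, v=17.7430/4.8580=3.6523
k=3: u−w=-31.0410, u+w=12.3970; √(b/2)=2.4290, √(2b)=4.8580; F=2.4290×(-31.041)=-75.3983, v=12.3970/4.8580=2.5519
k=4: u−w=11.2640, u+w=-6.0380; √(b/2)=2.4290, √(2b)=4.8580; F=2.4290×11.264=27.3602, v=-6.0380/4.8580=-1.2429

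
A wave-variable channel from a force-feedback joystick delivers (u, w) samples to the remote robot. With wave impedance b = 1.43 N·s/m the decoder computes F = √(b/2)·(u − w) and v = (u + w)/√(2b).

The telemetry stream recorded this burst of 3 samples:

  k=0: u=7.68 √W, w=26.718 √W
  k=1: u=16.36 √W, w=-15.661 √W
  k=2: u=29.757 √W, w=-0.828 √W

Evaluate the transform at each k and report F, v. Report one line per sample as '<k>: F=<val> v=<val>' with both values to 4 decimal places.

k=0: u−w=-19.0380, u+w=34.3980; √(b/2)=0.8456, √(2b)=1.6912; F=0.8456×(-19.038)=-16.0981, v=34.3980/1.6912=20.3400
k=1: u−w=32.0210, u+w=0.6990; √(b/2)=0.8456, √(2b)=1.6912; F=0.8456×32.021=27.0762, v=0.6990/1.6912=0.4133
k=2: u−w=30.5850, u+w=28.9290; √(b/2)=0.8456, √(2b)=1.6912; F=0.8456×30.585=25.8620, v=28.9290/1.6912=17.1061

0: F=-16.0981 v=20.3400
1: F=27.0762 v=0.4133
2: F=25.8620 v=17.1061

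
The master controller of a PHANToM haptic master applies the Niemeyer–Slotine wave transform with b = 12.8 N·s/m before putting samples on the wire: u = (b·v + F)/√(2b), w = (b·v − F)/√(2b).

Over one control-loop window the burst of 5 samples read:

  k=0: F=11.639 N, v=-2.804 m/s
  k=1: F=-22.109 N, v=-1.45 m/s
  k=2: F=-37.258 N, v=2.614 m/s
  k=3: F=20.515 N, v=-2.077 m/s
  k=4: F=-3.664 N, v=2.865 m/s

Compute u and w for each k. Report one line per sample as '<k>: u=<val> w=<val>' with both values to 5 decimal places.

k=0: b·v=12.8×(-2.804)=-35.89120; √(2b)=5.05964; u=(-35.89120+11.639)/5.05964=-4.79326, w=(-35.89120−11.639)/5.05964=-9.39398
k=1: b·v=12.8×(-1.45)=-18.56000; √(2b)=5.05964; u=(-18.56000+(-22.109))/5.05964=-8.03792, w=(-18.56000−(-22.109))/5.05964=0.70143
k=2: b·v=12.8×2.614=33.45920; √(2b)=5.05964; u=(33.45920+(-37.258))/5.05964=-0.75080, w=(33.45920−(-37.258))/5.05964=13.97671
k=3: b·v=12.8×(-2.077)=-26.58560; √(2b)=5.05964; u=(-26.58560+20.515)/5.05964=-1.19981, w=(-26.58560−20.515)/5.05964=-9.30907
k=4: b·v=12.8×2.865=36.67200; √(2b)=5.05964; u=(36.67200+(-3.664))/5.05964=6.52378, w=(36.67200−(-3.664))/5.05964=7.97210

0: u=-4.79326 w=-9.39398
1: u=-8.03792 w=0.70143
2: u=-0.75080 w=13.97671
3: u=-1.19981 w=-9.30907
4: u=6.52378 w=7.97210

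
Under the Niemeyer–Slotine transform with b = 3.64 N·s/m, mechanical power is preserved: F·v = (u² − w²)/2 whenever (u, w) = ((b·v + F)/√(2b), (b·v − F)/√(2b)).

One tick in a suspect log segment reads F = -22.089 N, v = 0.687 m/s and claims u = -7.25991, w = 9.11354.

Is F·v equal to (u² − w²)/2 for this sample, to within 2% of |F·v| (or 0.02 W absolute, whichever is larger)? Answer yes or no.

yes

F·v = (-22.089)×0.687 = -15.17514 W.
(u² − w²)/2 = (52.70629 − 83.05661)/2 = -15.17516 W.
|Δ| = 0.00002;  2% of max(1, |F·v|) = 0.30350.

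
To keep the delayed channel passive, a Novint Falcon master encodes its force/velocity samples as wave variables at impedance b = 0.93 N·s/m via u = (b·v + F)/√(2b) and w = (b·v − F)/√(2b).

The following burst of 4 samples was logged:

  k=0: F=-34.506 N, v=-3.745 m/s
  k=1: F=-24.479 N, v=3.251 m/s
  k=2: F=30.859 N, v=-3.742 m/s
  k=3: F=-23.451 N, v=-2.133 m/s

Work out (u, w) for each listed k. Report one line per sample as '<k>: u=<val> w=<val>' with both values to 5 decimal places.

0: u=-27.85478 w=22.74728
1: u=-15.73199 w=20.16576
2: u=20.07521 w=-25.17862
3: u=-18.64962 w=15.74060

k=0: b·v=0.93×(-3.745)=-3.48285; √(2b)=1.36382; u=(-3.48285+(-34.506))/1.36382=-27.85478, w=(-3.48285−(-34.506))/1.36382=22.74728
k=1: b·v=0.93×3.251=3.02343; √(2b)=1.36382; u=(3.02343+(-24.479))/1.36382=-15.73199, w=(3.02343−(-24.479))/1.36382=20.16576
k=2: b·v=0.93×(-3.742)=-3.48006; √(2b)=1.36382; u=(-3.48006+30.859)/1.36382=20.07521, w=(-3.48006−30.859)/1.36382=-25.17862
k=3: b·v=0.93×(-2.133)=-1.98369; √(2b)=1.36382; u=(-1.98369+(-23.451))/1.36382=-18.64962, w=(-1.98369−(-23.451))/1.36382=15.74060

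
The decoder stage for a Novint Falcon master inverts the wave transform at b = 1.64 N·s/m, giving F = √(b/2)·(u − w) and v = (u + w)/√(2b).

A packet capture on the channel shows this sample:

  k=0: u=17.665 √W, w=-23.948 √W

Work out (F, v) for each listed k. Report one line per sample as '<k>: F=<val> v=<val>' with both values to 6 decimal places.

k=0: u−w=41.613000, u+w=-6.283000; √(b/2)=0.905539, √(2b)=1.811077; F=0.905539×41.613=37.682174, v=-6.283000/1.811077=-3.469206

0: F=37.682174 v=-3.469206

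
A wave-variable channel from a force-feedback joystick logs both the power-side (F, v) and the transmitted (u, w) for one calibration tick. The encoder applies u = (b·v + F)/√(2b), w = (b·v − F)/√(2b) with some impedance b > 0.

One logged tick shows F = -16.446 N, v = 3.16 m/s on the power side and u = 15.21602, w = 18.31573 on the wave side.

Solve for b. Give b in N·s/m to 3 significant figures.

b = 56.3 N·s/m

u + w = 33.5318;  u + w = √(2b)·v, so √(2b) = 33.5318/3.16 = 10.6113.
b = (√(2b))²/2 = 112.6000/2 = 56.3000.
(Check via u − w = 2F/√(2b): u − w = -3.0997, 2F/√(2b) = -3.0997.)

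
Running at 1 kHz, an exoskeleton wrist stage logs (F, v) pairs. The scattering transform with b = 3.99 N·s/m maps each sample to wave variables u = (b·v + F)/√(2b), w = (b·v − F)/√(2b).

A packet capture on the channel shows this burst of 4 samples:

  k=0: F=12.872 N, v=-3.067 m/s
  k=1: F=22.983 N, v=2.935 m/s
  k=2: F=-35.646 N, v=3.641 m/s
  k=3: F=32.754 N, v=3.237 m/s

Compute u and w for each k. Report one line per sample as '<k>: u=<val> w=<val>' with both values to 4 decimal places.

0: u=0.2247 w=-8.8886
1: u=12.2814 w=-3.9904
2: u=-7.4758 w=17.7613
3: u=16.1669 w=-7.0227

k=0: b·v=3.99×(-3.067)=-12.2373; √(2b)=2.8249; u=(-12.2373+12.872)/2.8249=0.2247, w=(-12.2373−12.872)/2.8249=-8.8886
k=1: b·v=3.99×2.935=11.7107; √(2b)=2.8249; u=(11.7107+22.983)/2.8249=12.2814, w=(11.7107−22.983)/2.8249=-3.9904
k=2: b·v=3.99×3.641=14.5276; √(2b)=2.8249; u=(14.5276+(-35.646))/2.8249=-7.4758, w=(14.5276−(-35.646))/2.8249=17.7613
k=3: b·v=3.99×3.237=12.9156; √(2b)=2.8249; u=(12.9156+32.754)/2.8249=16.1669, w=(12.9156−32.754)/2.8249=-7.0227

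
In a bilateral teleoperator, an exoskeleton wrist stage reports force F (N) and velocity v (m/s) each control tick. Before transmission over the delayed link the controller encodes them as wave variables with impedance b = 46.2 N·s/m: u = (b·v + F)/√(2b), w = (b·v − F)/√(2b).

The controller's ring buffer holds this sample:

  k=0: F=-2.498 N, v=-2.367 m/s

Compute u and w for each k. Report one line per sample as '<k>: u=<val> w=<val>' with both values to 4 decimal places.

k=0: b·v=46.2×(-2.367)=-109.3554; √(2b)=9.6125; u=(-109.3554+(-2.498))/9.6125=-11.6363, w=(-109.3554−(-2.498))/9.6125=-11.1165

0: u=-11.6363 w=-11.1165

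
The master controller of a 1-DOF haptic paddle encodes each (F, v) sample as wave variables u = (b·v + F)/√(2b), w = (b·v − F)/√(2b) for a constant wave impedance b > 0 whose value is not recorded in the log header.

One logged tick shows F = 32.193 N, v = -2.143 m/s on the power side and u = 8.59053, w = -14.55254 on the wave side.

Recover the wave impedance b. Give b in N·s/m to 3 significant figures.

u + w = -5.962010;  u + w = √(2b)·v, so √(2b) = -5.962010/(-2.143) = 2.782086.
b = (√(2b))²/2 = 7.740002/2 = 3.870001.
(Check via u − w = 2F/√(2b): u − w = 23.143070, 2F/√(2b) = 23.143067.)

b = 3.87 N·s/m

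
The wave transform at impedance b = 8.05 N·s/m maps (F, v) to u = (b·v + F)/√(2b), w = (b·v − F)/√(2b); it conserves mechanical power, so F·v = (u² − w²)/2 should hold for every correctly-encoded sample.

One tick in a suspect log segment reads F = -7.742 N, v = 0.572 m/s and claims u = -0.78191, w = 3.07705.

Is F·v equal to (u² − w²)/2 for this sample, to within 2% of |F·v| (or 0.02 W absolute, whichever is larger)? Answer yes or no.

yes

F·v = (-7.742)×0.572 = -4.4284 W.
(u² − w²)/2 = (0.6114 − 9.4682)/2 = -4.4284 W.
|Δ| = 0.0000;  2% of max(1, |F·v|) = 0.0886.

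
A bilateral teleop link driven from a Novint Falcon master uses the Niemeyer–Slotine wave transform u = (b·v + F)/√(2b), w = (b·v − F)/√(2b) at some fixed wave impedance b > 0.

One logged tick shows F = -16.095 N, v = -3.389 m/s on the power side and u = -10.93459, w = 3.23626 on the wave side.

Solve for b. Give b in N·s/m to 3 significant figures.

u + w = -7.69833;  u + w = √(2b)·v, so √(2b) = -7.69833/(-3.389) = 2.27156.
b = (√(2b))²/2 = 5.16000/2 = 2.58000.
(Check via u − w = 2F/√(2b): u − w = -14.17085, 2F/√(2b) = -14.17085.)

b = 2.58 N·s/m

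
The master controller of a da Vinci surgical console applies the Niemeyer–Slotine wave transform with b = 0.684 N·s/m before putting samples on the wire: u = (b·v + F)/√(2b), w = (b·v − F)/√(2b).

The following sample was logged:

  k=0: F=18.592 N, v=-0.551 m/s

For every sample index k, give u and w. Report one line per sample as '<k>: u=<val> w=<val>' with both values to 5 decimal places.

k=0: b·v=0.684×(-0.551)=-0.37688; √(2b)=1.16962; u=(-0.37688+18.592)/1.16962=15.57360, w=(-0.37688−18.592)/1.16962=-16.21805

0: u=15.57360 w=-16.21805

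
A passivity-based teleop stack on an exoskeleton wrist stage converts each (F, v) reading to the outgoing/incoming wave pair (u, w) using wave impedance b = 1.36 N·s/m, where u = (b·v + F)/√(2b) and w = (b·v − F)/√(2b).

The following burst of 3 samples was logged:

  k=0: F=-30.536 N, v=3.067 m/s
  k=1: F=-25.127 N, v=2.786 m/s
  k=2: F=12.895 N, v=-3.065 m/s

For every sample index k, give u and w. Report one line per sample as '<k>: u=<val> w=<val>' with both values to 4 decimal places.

0: u=-15.9861 w=21.0443
1: u=-12.9381 w=17.5329
2: u=5.2913 w=-10.3462

k=0: b·v=1.36×3.067=4.1711; √(2b)=1.6492; u=(4.1711+(-30.536))/1.6492=-15.9861, w=(4.1711−(-30.536))/1.6492=21.0443
k=1: b·v=1.36×2.786=3.7890; √(2b)=1.6492; u=(3.7890+(-25.127))/1.6492=-12.9381, w=(3.7890−(-25.127))/1.6492=17.5329
k=2: b·v=1.36×(-3.065)=-4.1684; √(2b)=1.6492; u=(-4.1684+12.895)/1.6492=5.2913, w=(-4.1684−12.895)/1.6492=-10.3462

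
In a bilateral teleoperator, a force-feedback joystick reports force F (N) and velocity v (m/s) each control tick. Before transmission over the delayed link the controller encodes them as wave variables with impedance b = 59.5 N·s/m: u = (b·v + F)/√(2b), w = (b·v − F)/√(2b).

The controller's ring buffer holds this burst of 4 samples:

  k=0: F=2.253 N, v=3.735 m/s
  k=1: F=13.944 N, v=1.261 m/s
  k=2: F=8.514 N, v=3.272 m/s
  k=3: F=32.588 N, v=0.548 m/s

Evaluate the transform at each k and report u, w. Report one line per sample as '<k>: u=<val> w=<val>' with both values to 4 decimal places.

0: u=20.5786 w=20.1655
1: u=8.1562 w=5.5997
2: u=18.6271 w=17.0662
3: u=5.9763 w=0.0017

k=0: b·v=59.5×3.735=222.2325; √(2b)=10.9087; u=(222.2325+2.253)/10.9087=20.5786, w=(222.2325−2.253)/10.9087=20.1655
k=1: b·v=59.5×1.261=75.0295; √(2b)=10.9087; u=(75.0295+13.944)/10.9087=8.1562, w=(75.0295−13.944)/10.9087=5.5997
k=2: b·v=59.5×3.272=194.6840; √(2b)=10.9087; u=(194.6840+8.514)/10.9087=18.6271, w=(194.6840−8.514)/10.9087=17.0662
k=3: b·v=59.5×0.548=32.6060; √(2b)=10.9087; u=(32.6060+32.588)/10.9087=5.9763, w=(32.6060−32.588)/10.9087=0.0017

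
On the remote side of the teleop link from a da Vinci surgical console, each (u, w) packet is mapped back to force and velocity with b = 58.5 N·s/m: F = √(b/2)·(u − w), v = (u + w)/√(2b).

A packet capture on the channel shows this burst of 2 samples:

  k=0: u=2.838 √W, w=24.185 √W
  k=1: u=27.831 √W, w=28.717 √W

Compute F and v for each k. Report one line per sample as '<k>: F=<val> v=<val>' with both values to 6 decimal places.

k=0: u−w=-21.347000, u+w=27.023000; √(b/2)=5.408327, √(2b)=10.816654; F=5.408327×(-21.347)=-115.451555, v=27.023000/10.816654=2.498277
k=1: u−w=-0.886000, u+w=56.548000; √(b/2)=5.408327, √(2b)=10.816654; F=5.408327×(-0.886)=-4.791778, v=56.548000/10.816654=5.227864

0: F=-115.451555 v=2.498277
1: F=-4.791778 v=5.227864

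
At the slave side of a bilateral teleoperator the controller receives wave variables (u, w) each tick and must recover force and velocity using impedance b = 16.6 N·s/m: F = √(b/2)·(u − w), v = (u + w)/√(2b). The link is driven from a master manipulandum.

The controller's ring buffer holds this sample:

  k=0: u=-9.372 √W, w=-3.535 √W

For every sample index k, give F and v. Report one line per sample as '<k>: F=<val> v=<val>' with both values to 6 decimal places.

k=0: u−w=-5.837000, u+w=-12.907000; √(b/2)=2.880972, √(2b)=5.761944; F=2.880972×(-5.837)=-16.816234, v=-12.907000/5.761944=-2.240043

0: F=-16.816234 v=-2.240043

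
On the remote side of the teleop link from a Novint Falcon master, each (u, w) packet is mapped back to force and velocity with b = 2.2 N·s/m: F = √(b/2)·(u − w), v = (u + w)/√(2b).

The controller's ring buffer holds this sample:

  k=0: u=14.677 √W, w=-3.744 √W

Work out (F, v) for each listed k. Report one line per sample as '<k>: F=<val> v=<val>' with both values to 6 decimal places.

k=0: u−w=18.421000, u+w=10.933000; √(b/2)=1.048809, √(2b)=2.097618; F=1.048809×18.421=19.320108, v=10.933000/2.097618=5.212103

0: F=19.320108 v=5.212103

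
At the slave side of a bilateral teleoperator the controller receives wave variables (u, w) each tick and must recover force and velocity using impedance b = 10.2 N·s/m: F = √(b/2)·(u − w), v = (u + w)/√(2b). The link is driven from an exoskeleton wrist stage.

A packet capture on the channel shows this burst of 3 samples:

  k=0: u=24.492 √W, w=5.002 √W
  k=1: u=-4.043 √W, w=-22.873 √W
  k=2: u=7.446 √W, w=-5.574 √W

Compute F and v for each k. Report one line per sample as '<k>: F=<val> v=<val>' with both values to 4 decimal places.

0: F=44.0146 v=6.5301
1: F=42.5241 v=-5.9593
2: F=29.4033 v=0.4145

k=0: u−w=19.4900, u+w=29.4940; √(b/2)=2.2583, √(2b)=4.5166; F=2.2583×19.49=44.0146, v=29.4940/4.5166=6.5301
k=1: u−w=18.8300, u+w=-26.9160; √(b/2)=2.2583, √(2b)=4.5166; F=2.2583×18.83=42.5241, v=-26.9160/4.5166=-5.9593
k=2: u−w=13.0200, u+w=1.8720; √(b/2)=2.2583, √(2b)=4.5166; F=2.2583×13.02=29.4033, v=1.8720/4.5166=0.4145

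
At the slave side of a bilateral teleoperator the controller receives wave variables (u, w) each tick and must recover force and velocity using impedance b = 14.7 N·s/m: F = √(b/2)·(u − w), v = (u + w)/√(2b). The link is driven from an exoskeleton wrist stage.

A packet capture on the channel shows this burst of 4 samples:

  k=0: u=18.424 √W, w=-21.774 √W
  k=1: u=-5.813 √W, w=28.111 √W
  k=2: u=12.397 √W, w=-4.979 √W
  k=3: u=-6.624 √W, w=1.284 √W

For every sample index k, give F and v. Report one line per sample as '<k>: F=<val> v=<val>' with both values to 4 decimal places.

k=0: u−w=40.1980, u+w=-3.3500; √(b/2)=2.7111, √(2b)=5.4222; F=2.7111×40.198=108.9803, v=-3.3500/5.4222=-0.6178
k=1: u−w=-33.9240, u+w=22.2980; √(b/2)=2.7111, √(2b)=5.4222; F=2.7111×(-33.924)=-91.9710, v=22.2980/5.4222=4.1124
k=2: u−w=17.3760, u+w=7.4180; √(b/2)=2.7111, √(2b)=5.4222; F=2.7111×17.376=47.1079, v=7.4180/5.4222=1.3681
k=3: u−w=-7.9080, u+w=-5.3400; √(b/2)=2.7111, √(2b)=5.4222; F=2.7111×(-7.908)=-21.4393, v=-5.3400/5.4222=-0.9848

0: F=108.9803 v=-0.6178
1: F=-91.9710 v=4.1124
2: F=47.1079 v=1.3681
3: F=-21.4393 v=-0.9848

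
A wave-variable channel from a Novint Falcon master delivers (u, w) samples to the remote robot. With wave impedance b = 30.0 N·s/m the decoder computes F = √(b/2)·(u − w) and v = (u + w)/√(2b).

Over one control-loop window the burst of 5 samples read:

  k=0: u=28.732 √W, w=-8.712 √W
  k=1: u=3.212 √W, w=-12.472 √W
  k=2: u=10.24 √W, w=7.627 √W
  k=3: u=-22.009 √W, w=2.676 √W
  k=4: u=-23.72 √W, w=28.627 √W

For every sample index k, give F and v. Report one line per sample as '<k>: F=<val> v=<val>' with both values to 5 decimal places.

0: F=145.01999 v=2.58457
1: F=60.74387 v=-1.19546
2: F=10.12011 v=2.30662
3: F=-95.60459 v=-2.49588
4: F=-202.73906 v=0.63349

k=0: u−w=37.44400, u+w=20.02000; √(b/2)=3.87298, √(2b)=7.74597; F=3.87298×37.444=145.01999, v=20.02000/7.74597=2.58457
k=1: u−w=15.68400, u+w=-9.26000; √(b/2)=3.87298, √(2b)=7.74597; F=3.87298×15.684=60.74387, v=-9.26000/7.74597=-1.19546
k=2: u−w=2.61300, u+w=17.86700; √(b/2)=3.87298, √(2b)=7.74597; F=3.87298×2.613=10.12011, v=17.86700/7.74597=2.30662
k=3: u−w=-24.68500, u+w=-19.33300; √(b/2)=3.87298, √(2b)=7.74597; F=3.87298×(-24.685)=-95.60459, v=-19.33300/7.74597=-2.49588
k=4: u−w=-52.34700, u+w=4.90700; √(b/2)=3.87298, √(2b)=7.74597; F=3.87298×(-52.347)=-202.73906, v=4.90700/7.74597=0.63349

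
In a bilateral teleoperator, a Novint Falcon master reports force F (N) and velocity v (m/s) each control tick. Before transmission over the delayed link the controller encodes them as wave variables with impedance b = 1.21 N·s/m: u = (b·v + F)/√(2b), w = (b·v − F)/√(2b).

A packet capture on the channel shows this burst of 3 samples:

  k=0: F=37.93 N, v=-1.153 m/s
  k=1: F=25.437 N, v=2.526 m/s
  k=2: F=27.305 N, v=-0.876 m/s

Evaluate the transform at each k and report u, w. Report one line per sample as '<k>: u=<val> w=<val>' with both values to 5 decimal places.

0: u=23.48550 w=-25.27915
1: u=18.31629 w=-14.38676
2: u=16.87095 w=-18.23369

k=0: b·v=1.21×(-1.153)=-1.39513; √(2b)=1.55563; u=(-1.39513+37.93)/1.55563=23.48550, w=(-1.39513−37.93)/1.55563=-25.27915
k=1: b·v=1.21×2.526=3.05646; √(2b)=1.55563; u=(3.05646+25.437)/1.55563=18.31629, w=(3.05646−25.437)/1.55563=-14.38676
k=2: b·v=1.21×(-0.876)=-1.05996; √(2b)=1.55563; u=(-1.05996+27.305)/1.55563=16.87095, w=(-1.05996−27.305)/1.55563=-18.23369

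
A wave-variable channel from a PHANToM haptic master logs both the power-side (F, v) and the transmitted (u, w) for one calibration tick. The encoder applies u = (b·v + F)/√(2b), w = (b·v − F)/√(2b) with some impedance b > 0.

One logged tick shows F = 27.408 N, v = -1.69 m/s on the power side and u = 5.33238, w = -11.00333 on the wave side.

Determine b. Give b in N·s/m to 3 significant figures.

b = 5.63 N·s/m

u + w = -5.6710;  u + w = √(2b)·v, so √(2b) = -5.6710/(-1.69) = 3.3556.
b = (√(2b))²/2 = 11.2600/2 = 5.6300.
(Check via u − w = 2F/√(2b): u − w = 16.3357, 2F/√(2b) = 16.3357.)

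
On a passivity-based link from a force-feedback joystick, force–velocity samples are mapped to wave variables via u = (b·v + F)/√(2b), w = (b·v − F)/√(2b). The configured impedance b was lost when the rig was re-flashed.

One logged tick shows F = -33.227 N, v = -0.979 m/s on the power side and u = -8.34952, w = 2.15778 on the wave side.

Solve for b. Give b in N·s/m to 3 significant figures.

u + w = -6.19174;  u + w = √(2b)·v, so √(2b) = -6.19174/(-0.979) = 6.32456.
b = (√(2b))²/2 = 40.00000/2 = 20.00000.
(Check via u − w = 2F/√(2b): u − w = -10.50730, 2F/√(2b) = -10.50730.)

b = 20 N·s/m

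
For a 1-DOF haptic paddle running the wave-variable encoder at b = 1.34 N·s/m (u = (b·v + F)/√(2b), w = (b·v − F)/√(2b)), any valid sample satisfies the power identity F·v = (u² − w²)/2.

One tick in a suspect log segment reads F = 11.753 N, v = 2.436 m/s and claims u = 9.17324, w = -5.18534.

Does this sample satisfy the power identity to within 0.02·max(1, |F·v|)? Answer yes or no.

F·v = 11.753×2.436 = 28.6303 W.
(u² − w²)/2 = (84.1483 − 26.8878)/2 = 28.6303 W.
|Δ| = 0.0000;  2% of max(1, |F·v|) = 0.5726.

yes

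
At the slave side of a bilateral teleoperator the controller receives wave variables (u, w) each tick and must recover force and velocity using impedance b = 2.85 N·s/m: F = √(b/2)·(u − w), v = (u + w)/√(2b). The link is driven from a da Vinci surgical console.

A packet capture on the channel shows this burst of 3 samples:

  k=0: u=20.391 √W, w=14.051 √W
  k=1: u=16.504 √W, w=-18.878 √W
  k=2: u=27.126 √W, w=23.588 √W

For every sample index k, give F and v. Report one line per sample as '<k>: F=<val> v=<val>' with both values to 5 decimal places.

k=0: u−w=6.34000, u+w=34.44200; √(b/2)=1.19373, √(2b)=2.38747; F=1.19373×6.34=7.56827, v=34.44200/2.38747=14.42617
k=1: u−w=35.38200, u+w=-2.37400; √(b/2)=1.19373, √(2b)=2.38747; F=1.19373×35.382=42.23668, v=-2.37400/2.38747=-0.99436
k=2: u−w=3.53800, u+w=50.71400; √(b/2)=1.19373, √(2b)=2.38747; F=1.19373×3.538=4.22343, v=50.71400/2.38747=21.24176

0: F=7.56827 v=14.42617
1: F=42.23668 v=-0.99436
2: F=4.22343 v=21.24176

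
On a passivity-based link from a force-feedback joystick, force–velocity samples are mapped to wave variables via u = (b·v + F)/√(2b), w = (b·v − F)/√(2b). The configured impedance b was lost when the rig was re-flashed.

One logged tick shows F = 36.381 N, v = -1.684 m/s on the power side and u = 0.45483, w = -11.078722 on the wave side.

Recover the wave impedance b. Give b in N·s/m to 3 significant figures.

b = 19.9 N·s/m

u + w = -10.623892;  u + w = √(2b)·v, so √(2b) = -10.623892/(-1.684) = 6.308724.
b = (√(2b))²/2 = 39.800004/2 = 19.900002.
(Check via u − w = 2F/√(2b): u − w = 11.533552, 2F/√(2b) = 11.533552.)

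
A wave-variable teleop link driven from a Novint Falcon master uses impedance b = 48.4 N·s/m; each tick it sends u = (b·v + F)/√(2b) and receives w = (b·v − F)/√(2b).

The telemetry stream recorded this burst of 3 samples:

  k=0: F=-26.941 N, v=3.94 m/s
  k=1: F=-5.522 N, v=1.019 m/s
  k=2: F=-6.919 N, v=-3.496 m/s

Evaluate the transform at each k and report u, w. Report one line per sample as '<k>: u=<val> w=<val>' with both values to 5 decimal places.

0: u=16.64397 w=22.12051
1: u=4.45156 w=5.57407
2: u=-17.90129 w=-16.49480

k=0: b·v=48.4×3.94=190.69600; √(2b)=9.83870; u=(190.69600+(-26.941))/9.83870=16.64397, w=(190.69600−(-26.941))/9.83870=22.12051
k=1: b·v=48.4×1.019=49.31960; √(2b)=9.83870; u=(49.31960+(-5.522))/9.83870=4.45156, w=(49.31960−(-5.522))/9.83870=5.57407
k=2: b·v=48.4×(-3.496)=-169.20640; √(2b)=9.83870; u=(-169.20640+(-6.919))/9.83870=-17.90129, w=(-169.20640−(-6.919))/9.83870=-16.49480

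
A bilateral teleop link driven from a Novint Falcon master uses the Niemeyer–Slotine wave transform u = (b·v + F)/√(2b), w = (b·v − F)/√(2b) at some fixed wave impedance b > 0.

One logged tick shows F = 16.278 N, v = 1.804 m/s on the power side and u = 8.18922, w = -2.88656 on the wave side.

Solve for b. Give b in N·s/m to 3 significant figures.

b = 4.32 N·s/m

u + w = 5.3027;  u + w = √(2b)·v, so √(2b) = 5.3027/1.804 = 2.9394.
b = (√(2b))²/2 = 8.6400/2 = 4.3200.
(Check via u − w = 2F/√(2b): u − w = 11.0758, 2F/√(2b) = 11.0758.)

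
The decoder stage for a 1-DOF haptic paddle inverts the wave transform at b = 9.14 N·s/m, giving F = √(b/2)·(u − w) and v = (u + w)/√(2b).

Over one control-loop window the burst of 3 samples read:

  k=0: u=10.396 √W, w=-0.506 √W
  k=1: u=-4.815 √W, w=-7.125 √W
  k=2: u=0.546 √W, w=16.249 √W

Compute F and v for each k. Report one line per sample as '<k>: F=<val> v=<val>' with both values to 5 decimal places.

k=0: u−w=10.90200, u+w=9.89000; √(b/2)=2.13776, √(2b)=4.27551; F=2.13776×10.902=23.30581, v=9.89000/4.27551=2.31317
k=1: u−w=2.31000, u+w=-11.94000; √(b/2)=2.13776, √(2b)=4.27551; F=2.13776×2.31=4.93822, v=-11.94000/4.27551=-2.79265
k=2: u−w=-15.70300, u+w=16.79500; √(b/2)=2.13776, √(2b)=4.27551; F=2.13776×(-15.703)=-33.56918, v=16.79500/4.27551=3.92818

0: F=23.30581 v=2.31317
1: F=4.93822 v=-2.79265
2: F=-33.56918 v=3.92818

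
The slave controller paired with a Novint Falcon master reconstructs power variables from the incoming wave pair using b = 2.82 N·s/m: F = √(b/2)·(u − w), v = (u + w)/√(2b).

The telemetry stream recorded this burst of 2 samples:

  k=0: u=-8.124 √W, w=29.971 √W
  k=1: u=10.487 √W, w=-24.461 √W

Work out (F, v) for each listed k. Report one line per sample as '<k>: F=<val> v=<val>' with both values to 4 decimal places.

k=0: u−w=-38.0950, u+w=21.8470; √(b/2)=1.1874, √(2b)=2.3749; F=1.1874×(-38.095)=-45.2353, v=21.8470/2.3749=9.1992
k=1: u−w=34.9480, u+w=-13.9740; √(b/2)=1.1874, √(2b)=2.3749; F=1.1874×34.948=41.4985, v=-13.9740/2.3749=-5.8841

0: F=-45.2353 v=9.1992
1: F=41.4985 v=-5.8841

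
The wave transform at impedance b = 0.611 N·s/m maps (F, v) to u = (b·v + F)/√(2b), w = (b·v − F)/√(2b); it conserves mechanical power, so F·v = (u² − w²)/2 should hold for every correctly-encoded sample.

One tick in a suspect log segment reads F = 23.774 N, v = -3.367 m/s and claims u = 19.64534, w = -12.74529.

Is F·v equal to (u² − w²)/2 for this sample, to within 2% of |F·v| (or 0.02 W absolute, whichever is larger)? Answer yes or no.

F·v = 23.774×(-3.367) = -80.04706 W.
(u² − w²)/2 = (385.93938 − 162.44242)/2 = 111.74848 W.
|Δ| = 191.79554;  2% of max(1, |F·v|) = 1.60094.

no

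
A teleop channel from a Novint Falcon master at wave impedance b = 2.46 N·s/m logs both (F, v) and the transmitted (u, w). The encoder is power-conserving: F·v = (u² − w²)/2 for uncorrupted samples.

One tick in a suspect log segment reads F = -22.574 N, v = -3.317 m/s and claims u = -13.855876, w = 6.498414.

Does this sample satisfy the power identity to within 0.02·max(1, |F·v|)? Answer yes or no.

F·v = (-22.574)×(-3.317) = 74.877958 W.
(u² − w²)/2 = (191.985300 − 42.229385)/2 = 74.877958 W.
|Δ| = 0.000000;  2% of max(1, |F·v|) = 1.497559.

yes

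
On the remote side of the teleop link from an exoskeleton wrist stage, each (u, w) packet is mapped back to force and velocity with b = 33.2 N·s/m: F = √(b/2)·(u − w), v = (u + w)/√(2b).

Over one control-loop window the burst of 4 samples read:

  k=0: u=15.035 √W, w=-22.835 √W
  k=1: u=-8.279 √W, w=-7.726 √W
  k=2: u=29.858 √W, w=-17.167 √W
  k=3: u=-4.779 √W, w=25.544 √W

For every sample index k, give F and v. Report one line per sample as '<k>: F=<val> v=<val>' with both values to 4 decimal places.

0: F=154.2941 v=-0.9572
1: F=-2.2531 v=-1.9641
2: F=191.5944 v=1.5574
3: F=-123.5453 v=2.5483

k=0: u−w=37.8700, u+w=-7.8000; √(b/2)=4.0743, √(2b)=8.1486; F=4.0743×37.87=154.2941, v=-7.8000/8.1486=-0.9572
k=1: u−w=-0.5530, u+w=-16.0050; √(b/2)=4.0743, √(2b)=8.1486; F=4.0743×(-0.553)=-2.2531, v=-16.0050/8.1486=-1.9641
k=2: u−w=47.0250, u+w=12.6910; √(b/2)=4.0743, √(2b)=8.1486; F=4.0743×47.025=191.5944, v=12.6910/8.1486=1.5574
k=3: u−w=-30.3230, u+w=20.7650; √(b/2)=4.0743, √(2b)=8.1486; F=4.0743×(-30.323)=-123.5453, v=20.7650/8.1486=2.5483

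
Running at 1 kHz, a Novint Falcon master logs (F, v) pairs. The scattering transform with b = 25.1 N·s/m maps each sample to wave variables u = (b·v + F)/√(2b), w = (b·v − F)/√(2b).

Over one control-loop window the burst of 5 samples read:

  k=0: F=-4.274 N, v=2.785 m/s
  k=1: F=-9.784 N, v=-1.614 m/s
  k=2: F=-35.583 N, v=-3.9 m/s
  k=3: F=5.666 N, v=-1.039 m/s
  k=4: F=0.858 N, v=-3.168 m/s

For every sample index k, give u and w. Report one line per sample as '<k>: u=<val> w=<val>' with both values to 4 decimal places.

k=0: b·v=25.1×2.785=69.9035; √(2b)=7.0852; u=(69.9035+(-4.274))/7.0852=9.2629, w=(69.9035−(-4.274))/7.0852=10.4694
k=1: b·v=25.1×(-1.614)=-40.5114; √(2b)=7.0852; u=(-40.5114+(-9.784))/7.0852=-7.0987, w=(-40.5114−(-9.784))/7.0852=-4.3368
k=2: b·v=25.1×(-3.9)=-97.8900; √(2b)=7.0852; u=(-97.8900+(-35.583))/7.0852=-18.8383, w=(-97.8900−(-35.583))/7.0852=-8.7940
k=3: b·v=25.1×(-1.039)=-26.0789; √(2b)=7.0852; u=(-26.0789+5.666)/7.0852=-2.8811, w=(-26.0789−5.666)/7.0852=-4.4805
k=4: b·v=25.1×(-3.168)=-79.5168; √(2b)=7.0852; u=(-79.5168+0.858)/7.0852=-11.1019, w=(-79.5168−0.858)/7.0852=-11.3440

0: u=9.2629 w=10.4694
1: u=-7.0987 w=-4.3368
2: u=-18.8383 w=-8.7940
3: u=-2.8811 w=-4.4805
4: u=-11.1019 w=-11.3440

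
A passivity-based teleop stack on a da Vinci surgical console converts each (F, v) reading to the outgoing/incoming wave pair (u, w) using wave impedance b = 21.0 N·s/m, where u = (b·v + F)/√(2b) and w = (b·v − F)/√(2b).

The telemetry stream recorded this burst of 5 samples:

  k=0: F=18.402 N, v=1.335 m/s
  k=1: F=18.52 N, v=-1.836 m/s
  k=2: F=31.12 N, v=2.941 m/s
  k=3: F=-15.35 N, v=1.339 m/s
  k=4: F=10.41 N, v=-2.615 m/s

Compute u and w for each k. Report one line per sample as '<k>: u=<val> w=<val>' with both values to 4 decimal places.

k=0: b·v=21.0×1.335=28.0350; √(2b)=6.4807; u=(28.0350+18.402)/6.4807=7.1654, w=(28.0350−18.402)/6.4807=1.4864
k=1: b·v=21.0×(-1.836)=-38.5560; √(2b)=6.4807; u=(-38.5560+18.52)/6.4807=-3.0916, w=(-38.5560−18.52)/6.4807=-8.8070
k=2: b·v=21.0×2.941=61.7610; √(2b)=6.4807; u=(61.7610+31.12)/6.4807=14.3318, w=(61.7610−31.12)/6.4807=4.7280
k=3: b·v=21.0×1.339=28.1190; √(2b)=6.4807; u=(28.1190+(-15.35))/6.4807=1.9703, w=(28.1190−(-15.35))/6.4807=6.7074
k=4: b·v=21.0×(-2.615)=-54.9150; √(2b)=6.4807; u=(-54.9150+10.41)/6.4807=-6.8673, w=(-54.9150−10.41)/6.4807=-10.0799

0: u=7.1654 w=1.4864
1: u=-3.0916 w=-8.8070
2: u=14.3318 w=4.7280
3: u=1.9703 w=6.7074
4: u=-6.8673 w=-10.0799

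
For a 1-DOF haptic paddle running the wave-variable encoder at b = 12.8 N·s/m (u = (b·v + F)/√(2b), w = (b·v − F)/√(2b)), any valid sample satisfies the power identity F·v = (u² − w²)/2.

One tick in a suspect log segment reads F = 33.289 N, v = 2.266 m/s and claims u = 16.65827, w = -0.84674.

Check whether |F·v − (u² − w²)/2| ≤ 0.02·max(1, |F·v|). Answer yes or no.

no

F·v = 33.289×2.266 = 75.43287 W.
(u² − w²)/2 = (277.49796 − 0.71697)/2 = 138.39050 W.
|Δ| = 62.95762;  2% of max(1, |F·v|) = 1.50866.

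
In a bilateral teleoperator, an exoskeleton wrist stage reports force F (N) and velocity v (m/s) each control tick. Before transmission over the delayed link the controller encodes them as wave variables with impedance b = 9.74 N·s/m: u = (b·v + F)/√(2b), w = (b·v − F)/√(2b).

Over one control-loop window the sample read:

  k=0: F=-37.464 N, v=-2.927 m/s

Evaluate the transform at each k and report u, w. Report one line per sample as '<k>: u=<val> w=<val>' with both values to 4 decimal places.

0: u=-14.9476 w=2.0290

k=0: b·v=9.74×(-2.927)=-28.5090; √(2b)=4.4136; u=(-28.5090+(-37.464))/4.4136=-14.9476, w=(-28.5090−(-37.464))/4.4136=2.0290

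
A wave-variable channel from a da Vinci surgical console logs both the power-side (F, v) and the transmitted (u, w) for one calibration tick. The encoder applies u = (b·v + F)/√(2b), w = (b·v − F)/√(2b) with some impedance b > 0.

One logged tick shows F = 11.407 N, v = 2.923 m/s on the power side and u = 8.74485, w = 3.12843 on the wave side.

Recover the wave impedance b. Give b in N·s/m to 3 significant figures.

b = 8.25 N·s/m

u + w = 11.87328;  u + w = √(2b)·v, so √(2b) = 11.87328/2.923 = 4.06202.
b = (√(2b))²/2 = 16.49999/2 = 8.25000.
(Check via u − w = 2F/√(2b): u − w = 5.61642, 2F/√(2b) = 5.61642.)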